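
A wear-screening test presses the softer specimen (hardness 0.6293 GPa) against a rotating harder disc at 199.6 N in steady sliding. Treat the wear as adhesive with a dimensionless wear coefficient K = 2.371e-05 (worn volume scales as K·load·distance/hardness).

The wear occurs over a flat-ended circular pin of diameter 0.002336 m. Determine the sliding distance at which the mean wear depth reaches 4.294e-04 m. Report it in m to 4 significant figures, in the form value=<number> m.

The algebra holds full precision, and intermediates are shown rounded, and one final rounding: four significant figures.
Convert: Hardness H = 0.6293 GPa = 6.293e+08 Pa.
Convert: Contact area A = π·d²/4 = π·(0.002336 m)²/4 = 4.286e-06 m².
SI base units throughout: W = 199.6 N, H = 6.293e+08 Pa, K = 2.371e-05.
Wearable volume V_lim = h_lim·A = 4.294e-04 · 4.286e-06 = 1.840e-09 m³.
Life L = V_lim·H/(K·W) = 1.840e-09 · 6.293e+08 / (2.371e-05 · 199.6) = 244.7 m.

value=244.7 m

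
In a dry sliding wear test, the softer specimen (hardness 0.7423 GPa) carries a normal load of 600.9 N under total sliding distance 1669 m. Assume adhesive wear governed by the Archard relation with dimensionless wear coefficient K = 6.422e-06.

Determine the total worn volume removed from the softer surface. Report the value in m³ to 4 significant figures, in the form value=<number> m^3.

value=8.677e-09 m^3

Intermediate values are shown rounded. All arithmetic holds full precision — a single final rounding, at four significant figures.
Convert: Hardness H = 0.7423 GPa = 7.423e+08 Pa.
In SI base units: W = 600.9 N, H = 7.423e+08 Pa, K = 6.422e-06.
Archard relation: V = K·W·L/H = 6.422e-06 · 600.9 · 1669 / 7.423e+08 = 8.677e-09 m³.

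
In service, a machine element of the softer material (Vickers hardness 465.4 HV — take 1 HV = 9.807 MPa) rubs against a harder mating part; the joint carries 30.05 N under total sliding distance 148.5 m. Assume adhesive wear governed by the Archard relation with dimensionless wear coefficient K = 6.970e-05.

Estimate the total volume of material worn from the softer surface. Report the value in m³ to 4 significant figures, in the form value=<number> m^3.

value=6.815e-11 m^3

The computation holds exact precision — intermediates appear rounded, and one last rounding, at 4 significant figures.
Hardness H = 465.4 HV × 9.807 MPa/HV = 4564 MPa = 4.564e+09 Pa.
Collected in SI base units: W = 30.05 N, H = 4.564e+09 Pa, K = 6.970e-05.
Archard relation: V = K·W·L/H = 6.970e-05 · 30.05 · 148.5 / 4.564e+09 = 6.815e-11 m³.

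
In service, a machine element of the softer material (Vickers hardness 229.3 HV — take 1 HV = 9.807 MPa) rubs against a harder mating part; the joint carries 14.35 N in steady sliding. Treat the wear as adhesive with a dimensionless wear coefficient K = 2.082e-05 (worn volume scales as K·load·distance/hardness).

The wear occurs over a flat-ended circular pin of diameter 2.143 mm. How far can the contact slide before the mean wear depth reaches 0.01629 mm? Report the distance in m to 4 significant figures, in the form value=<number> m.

All arithmetic carries full precision, and the intermediates appear rounded. Rounded just once to four significant digits.
Convert: Hardness H = 229.3 HV × 9.807 MPa/HV = 2249 MPa = 2.249e+09 Pa.
Convert: Pin diameter d = 2.143 mm = 0.002143 m. Contact area A = π·d²/4 = π·(0.002143 m)²/4 = 3.607e-06 m².
Convert: Depth limit h_lim = 0.01629 mm = 1.629e-05 m.
Expressed in SI base units: W = 14.35 N, H = 2.249e+09 Pa, K = 2.082e-05.
Limit volume V_lim = h_lim·A = 1.629e-05 · 3.607e-06 = 5.876e-11 m³.
Thus life L = V_lim·H/(K·W) = 5.876e-11 · 2.249e+09 / (2.082e-05 · 14.35) = 442.2 m.

value=442.2 m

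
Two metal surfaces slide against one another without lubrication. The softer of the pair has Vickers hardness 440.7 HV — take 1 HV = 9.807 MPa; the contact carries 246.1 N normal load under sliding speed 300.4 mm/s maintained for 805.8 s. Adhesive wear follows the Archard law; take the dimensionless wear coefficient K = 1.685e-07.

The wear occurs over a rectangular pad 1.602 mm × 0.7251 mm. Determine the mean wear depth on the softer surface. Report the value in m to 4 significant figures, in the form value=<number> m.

value=1.999e-06 m

Each operation keeps exact precision, and intermediate values are shown rounded; one final rounding, at 4 significant figures.
Convert: Sliding speed v = 300.4 mm/s = 0.3004 m/s. Total distance L = v·t = 0.3004 m/s × 805.8 s = 242.1 m.
Convert: Hardness H = 440.7 HV × 9.807 MPa/HV = 4322 MPa = 4.322e+09 Pa.
Convert: Pad sides 1.602 mm × 0.7251 mm = 1.602e-03 m × 7.251e-04 m. Contact area A = 1.602e-03 m × 7.251e-04 m = 1.162e-06 m².
In SI base units, W = 246.1 N, H = 4.322e+09 Pa, K = 1.685e-07.
Archard volume V = K·W·L/H = 1.685e-07 · 246.1 · 242.1 / 4.322e+09 = 2.323e-12 m³.
Mean wear depth h = V/A = 2.323e-12 / 1.162e-06 = 1.999e-06 m.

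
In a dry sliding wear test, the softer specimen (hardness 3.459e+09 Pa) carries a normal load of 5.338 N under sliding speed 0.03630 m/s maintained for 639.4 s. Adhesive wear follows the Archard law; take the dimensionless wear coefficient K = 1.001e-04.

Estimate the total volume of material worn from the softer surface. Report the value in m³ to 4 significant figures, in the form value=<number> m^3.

value=3.585e-12 m^3

The computation carries full float precision — intermediate values are shown rounded, and one last rounding, at 4 significant digits.
Convert: Total distance L = v·t = 0.03630 m/s × 639.4 s = 23.21 m.
Expressed in SI base units: W = 5.338 N, H = 3.459e+09 Pa, K = 1.001e-04.
Worn volume V = K·W·L/H = 1.001e-04 · 5.338 · 23.21 / 3.459e+09 = 3.585e-12 m³.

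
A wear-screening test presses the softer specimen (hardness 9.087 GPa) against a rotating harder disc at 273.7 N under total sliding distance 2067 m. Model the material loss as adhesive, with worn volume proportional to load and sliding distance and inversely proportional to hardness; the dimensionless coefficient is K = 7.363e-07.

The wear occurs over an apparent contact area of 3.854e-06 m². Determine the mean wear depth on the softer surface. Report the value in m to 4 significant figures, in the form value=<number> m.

Intermediate values appear rounded, and the algebra carries full float precision, and a lone final rounding, at 4 significant figures.
Hardness H = 9.087 GPa = 9.087e+09 Pa.
SI base units throughout: W = 273.7 N, H = 9.087e+09 Pa, K = 7.363e-07.
By Archard's law, V = K·W·L/H = 7.363e-07 · 273.7 · 2067 / 9.087e+09 = 4.584e-11 m³.
Depth of wear h = V/A = 4.584e-11 / 3.854e-06 = 1.189e-05 m.

value=1.189e-05 m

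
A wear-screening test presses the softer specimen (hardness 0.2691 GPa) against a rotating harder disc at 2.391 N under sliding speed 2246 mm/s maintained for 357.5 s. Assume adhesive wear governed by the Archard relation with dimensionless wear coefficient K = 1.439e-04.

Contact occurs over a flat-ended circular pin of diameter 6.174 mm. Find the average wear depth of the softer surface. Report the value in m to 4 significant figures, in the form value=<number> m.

value=3.429e-05 m

Each operation holds exact precision; shown intermediates are rounded; a single final rounding to 4 significant digits.
Sliding speed v = 2246 mm/s = 2.246 m/s. Path length L = v·t = 2.246 m/s × 357.5 s = 802.9 m.
Hardness H = 0.2691 GPa = 2.691e+08 Pa.
Pin diameter d = 6.174 mm = 0.006174 m. Contact area A = π·d²/4 = π·(0.006174 m)²/4 = 2.994e-05 m².
Expressed in SI base units: W = 2.391 N, H = 2.691e+08 Pa, K = 1.439e-04.
Archard volume V = K·W·L/H = 1.439e-04 · 2.391 · 802.9 / 2.691e+08 = 1.027e-09 m³.
Depth h = V/A = 1.027e-09 / 2.994e-05 = 3.429e-05 m.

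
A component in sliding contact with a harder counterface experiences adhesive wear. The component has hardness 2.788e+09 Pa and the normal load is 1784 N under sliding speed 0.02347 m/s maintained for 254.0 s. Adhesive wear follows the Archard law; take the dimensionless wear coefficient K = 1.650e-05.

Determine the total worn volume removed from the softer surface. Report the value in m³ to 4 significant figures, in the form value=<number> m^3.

value=6.294e-11 m^3

The computation carries full precision — intermediates are displayed rounded; rounded just once to four significant figures.
Convert: The distance L = v·t = 0.02347 m/s × 254.0 s = 5.961 m.
As SI base values: W = 1784 N, H = 2.788e+09 Pa, K = 1.650e-05.
Volume removed: V = K·W·L/H = 1.650e-05 · 1784 · 5.961 / 2.788e+09 = 6.294e-11 m³.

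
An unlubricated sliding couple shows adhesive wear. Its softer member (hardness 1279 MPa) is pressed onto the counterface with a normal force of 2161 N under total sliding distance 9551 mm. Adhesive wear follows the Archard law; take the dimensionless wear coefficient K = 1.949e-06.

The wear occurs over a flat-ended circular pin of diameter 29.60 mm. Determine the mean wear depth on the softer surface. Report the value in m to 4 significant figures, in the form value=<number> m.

The intermediates appear rounded; every step runs at exact precision. Rounded just once: four significant figures.
Path length L = 9551 mm = 9.551 m.
Hardness H = 1279 MPa = 1.279e+09 Pa.
Pin diameter d = 29.60 mm = 0.02960 m. Contact area A = π·d²/4 = π·(0.02960 m)²/4 = 6.881e-04 m².
In SI base units: W = 2161 N, H = 1.279e+09 Pa, K = 1.949e-06.
Archard volume V = K·W·L/H = 1.949e-06 · 2161 · 9.551 / 1.279e+09 = 3.145e-11 m³.
Depth of wear h = V/A = 3.145e-11 / 6.881e-04 = 4.571e-08 m.

value=4.571e-08 m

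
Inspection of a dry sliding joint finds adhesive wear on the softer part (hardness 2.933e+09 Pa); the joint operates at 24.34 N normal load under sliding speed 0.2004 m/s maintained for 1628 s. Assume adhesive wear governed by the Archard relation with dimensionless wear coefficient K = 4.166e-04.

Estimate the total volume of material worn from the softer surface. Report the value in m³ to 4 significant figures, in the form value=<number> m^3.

All arithmetic maintains full float precision; shown intermediates are rounded. Rounded once at the end, at 4 significant digits.
Distance L = v·t = 0.2004 m/s × 1628 s = 326.3 m.
Collected in SI base units: W = 24.34 N, H = 2.933e+09 Pa, K = 4.166e-04.
Apply Archard: V = K·W·L/H = 4.166e-04 · 24.34 · 326.3 / 2.933e+09 = 1.128e-09 m³.

value=1.128e-09 m^3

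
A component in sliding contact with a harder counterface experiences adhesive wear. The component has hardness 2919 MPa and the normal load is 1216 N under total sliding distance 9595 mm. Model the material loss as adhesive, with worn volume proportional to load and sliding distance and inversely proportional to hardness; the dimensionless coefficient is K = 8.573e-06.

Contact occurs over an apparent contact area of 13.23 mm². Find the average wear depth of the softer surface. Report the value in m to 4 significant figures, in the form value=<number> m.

Printed values are rounded. Every step runs at full precision; rounded once at the end: four significant figures.
Distance L = 9595 mm = 9.595 m.
Hardness H = 2919 MPa = 2.919e+09 Pa.
Contact area A = 13.23 mm² = 1.323e-05 m².
In SI base units: W = 1216 N, H = 2.919e+09 Pa, K = 8.573e-06.
By Archard's law, V = K·W·L/H = 8.573e-06 · 1216 · 9.595 / 2.919e+09 = 3.427e-11 m³.
Mean depth h = V/A = 3.427e-11 / 1.323e-05 = 2.590e-06 m.

value=2.590e-06 m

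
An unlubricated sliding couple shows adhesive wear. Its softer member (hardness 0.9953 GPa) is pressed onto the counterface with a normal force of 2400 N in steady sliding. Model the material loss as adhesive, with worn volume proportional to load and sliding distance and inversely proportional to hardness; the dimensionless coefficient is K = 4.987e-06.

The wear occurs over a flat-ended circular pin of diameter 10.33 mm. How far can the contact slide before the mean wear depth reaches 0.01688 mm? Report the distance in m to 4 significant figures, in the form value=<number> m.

Each operation keeps exact precision — intermediate values are printed rounded, and a lone final rounding, at 4 significant digits.
Hardness H = 0.9953 GPa = 9.953e+08 Pa.
Pin diameter d = 10.33 mm = 0.01033 m. Contact area A = π·d²/4 = π·(0.01033 m)²/4 = 8.381e-05 m².
Depth limit h_lim = 0.01688 mm = 1.688e-05 m.
In SI base units: W = 2400 N, H = 9.953e+08 Pa, K = 4.987e-06.
Permissible volume V_lim = h_lim·A = 1.688e-05 · 8.381e-05 = 1.415e-09 m³.
So the life L = V_lim·H/(K·W) = 1.415e-09 · 9.953e+08 / (4.987e-06 · 2400) = 117.6 m.

value=117.6 m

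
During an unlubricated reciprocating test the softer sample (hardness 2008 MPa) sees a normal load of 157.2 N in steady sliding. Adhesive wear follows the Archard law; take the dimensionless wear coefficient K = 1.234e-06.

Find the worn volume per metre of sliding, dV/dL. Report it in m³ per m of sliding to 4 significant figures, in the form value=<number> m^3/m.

value=9.661e-14 m^3/m

Intermediate values are shown rounded; each operation maintains full precision, and one last rounding: four significant digits.
Hardness H = 2008 MPa = 2.008e+09 Pa.
In SI base units, W = 157.2 N, H = 2.008e+09 Pa, K = 1.234e-06.
Wear rate dV/dL = K·W/H: 1.234e-06 · 157.2 / 2.008e+09 = 9.661e-14 m³/m.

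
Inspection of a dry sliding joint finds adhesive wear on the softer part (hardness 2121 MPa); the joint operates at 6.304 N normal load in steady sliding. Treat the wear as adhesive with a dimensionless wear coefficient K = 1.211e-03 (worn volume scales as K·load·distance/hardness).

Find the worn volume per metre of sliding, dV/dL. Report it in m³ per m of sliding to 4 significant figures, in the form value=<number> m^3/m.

The computation maintains exact precision. The intermediates are shown rounded; one last rounding, at 4 significant digits.
Convert: Hardness H = 2121 MPa = 2.121e+09 Pa.
SI base units throughout: W = 6.304 N, H = 2.121e+09 Pa, K = 1.211e-03.
Rate of wear dV/dL = K·W/H, so: 1.211e-03 · 6.304 / 2.121e+09 = 3.599e-12 m³/m.

value=3.599e-12 m^3/m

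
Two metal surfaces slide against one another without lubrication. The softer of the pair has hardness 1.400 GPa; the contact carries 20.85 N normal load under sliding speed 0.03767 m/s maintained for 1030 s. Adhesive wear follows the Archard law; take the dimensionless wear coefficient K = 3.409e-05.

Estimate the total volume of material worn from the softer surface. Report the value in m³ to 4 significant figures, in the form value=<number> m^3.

Intermediates are printed rounded, and the algebra keeps full float precision. Rounded once at the end: 4 significant figures.
Convert: Distance covered L = v·t = 0.03767 m/s × 1030 s = 38.80 m.
Convert: Hardness H = 1.400 GPa = 1.400e+09 Pa.
Collected in SI base units: W = 20.85 N, H = 1.400e+09 Pa, K = 3.409e-05.
Archard volume V = K·W·L/H = 3.409e-05 · 20.85 · 38.80 / 1.400e+09 = 1.970e-11 m³.

value=1.970e-11 m^3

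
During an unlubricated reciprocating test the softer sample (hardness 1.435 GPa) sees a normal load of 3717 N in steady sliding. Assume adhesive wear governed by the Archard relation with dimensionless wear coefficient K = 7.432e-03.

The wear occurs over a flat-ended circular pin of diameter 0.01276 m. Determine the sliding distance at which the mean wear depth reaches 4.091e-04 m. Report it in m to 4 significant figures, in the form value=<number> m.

Intermediates are displayed rounded — each operation runs at full float precision, and a single final rounding to 4 significant figures.
Hardness H = 1.435 GPa = 1.435e+09 Pa.
Contact area A = π·d²/4 = π·(0.01276 m)²/4 = 1.279e-04 m².
Expressed in SI base units: W = 3717 N, H = 1.435e+09 Pa, K = 7.432e-03.
At the depth limit, V_lim = h_lim·A = 4.091e-04 · 1.279e-04 = 5.231e-08 m³.
Thus life L = V_lim·H/(K·W) = 5.231e-08 · 1.435e+09 / (7.432e-03 · 3717) = 2.718 m.

value=2.718 m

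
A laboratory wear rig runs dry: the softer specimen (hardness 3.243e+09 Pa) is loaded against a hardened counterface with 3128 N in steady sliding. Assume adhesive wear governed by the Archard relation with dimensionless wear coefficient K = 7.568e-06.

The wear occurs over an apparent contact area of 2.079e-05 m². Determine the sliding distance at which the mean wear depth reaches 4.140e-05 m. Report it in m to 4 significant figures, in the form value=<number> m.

value=117.9 m

The algebra runs at full float precision, and displayed values are rounded. Rounded once at the end, at four significant figures.
Restated in SI base units: W = 3128 N, H = 3.243e+09 Pa, K = 7.568e-06.
Permissible volume V_lim = h_lim·A = 4.140e-05 · 2.079e-05 = 8.607e-10 m³.
So the life L = V_lim·H/(K·W) = 8.607e-10 · 3.243e+09 / (7.568e-06 · 3128) = 117.9 m.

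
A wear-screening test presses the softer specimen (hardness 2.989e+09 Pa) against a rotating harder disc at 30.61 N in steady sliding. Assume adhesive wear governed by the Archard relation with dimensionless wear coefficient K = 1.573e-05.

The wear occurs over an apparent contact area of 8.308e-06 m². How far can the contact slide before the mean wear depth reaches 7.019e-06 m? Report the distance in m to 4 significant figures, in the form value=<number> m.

Intermediate values are displayed rounded — the computation maintains exact precision, and a lone final rounding, at four significant digits.
As SI base values: W = 30.61 N, H = 2.989e+09 Pa, K = 1.573e-05.
At the depth limit, V_lim = h_lim·A = 7.019e-06 · 8.308e-06 = 5.831e-11 m³.
Sliding life L = V_lim·H/(K·W) = 5.831e-11 · 2.989e+09 / (1.573e-05 · 30.61) = 362.0 m.

value=362.0 m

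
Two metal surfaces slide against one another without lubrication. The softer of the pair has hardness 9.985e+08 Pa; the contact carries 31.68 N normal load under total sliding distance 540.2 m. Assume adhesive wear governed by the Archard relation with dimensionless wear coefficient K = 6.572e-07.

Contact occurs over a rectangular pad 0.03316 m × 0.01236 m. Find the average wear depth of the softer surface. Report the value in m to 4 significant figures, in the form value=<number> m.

Intermediate values are printed rounded, and all arithmetic runs at exact precision, and one last rounding to 4 significant digits.
Convert: Contact area A = 0.03316 m × 0.01236 m = 4.099e-04 m².
Working in SI base units: W = 31.68 N, H = 9.985e+08 Pa, K = 6.572e-07.
By Archard's law, V = K·W·L/H = 6.572e-07 · 31.68 · 540.2 / 9.985e+08 = 1.126e-11 m³.
Depth h = V/A = 1.126e-11 / 4.099e-04 = 2.748e-08 m.

value=2.748e-08 m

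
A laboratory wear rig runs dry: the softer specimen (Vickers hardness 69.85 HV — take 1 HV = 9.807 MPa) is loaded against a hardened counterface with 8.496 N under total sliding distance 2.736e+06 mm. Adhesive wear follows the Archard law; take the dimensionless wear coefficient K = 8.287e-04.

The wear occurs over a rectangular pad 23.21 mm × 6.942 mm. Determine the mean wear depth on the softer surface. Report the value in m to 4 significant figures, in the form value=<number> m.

Intermediates appear rounded, and every step holds full float precision; rounded just once, at four significant digits.
Sliding distance L = 2.736e+06 mm = 2736 m.
Hardness H = 69.85 HV × 9.807 MPa/HV = 685.0 MPa = 6.850e+08 Pa.
Pad sides 23.21 mm × 6.942 mm = 0.02321 m × 0.006942 m. Contact area A = 0.02321 m × 0.006942 m = 1.611e-04 m².
Collected in SI base units: W = 8.496 N, H = 6.850e+08 Pa, K = 8.287e-04.
Wear volume V = K·W·L/H = 8.287e-04 · 8.496 · 2736 / 6.850e+08 = 2.812e-08 m³.
Average depth h = V/A = 2.812e-08 / 1.611e-04 = 1.745e-04 m.

value=1.745e-04 m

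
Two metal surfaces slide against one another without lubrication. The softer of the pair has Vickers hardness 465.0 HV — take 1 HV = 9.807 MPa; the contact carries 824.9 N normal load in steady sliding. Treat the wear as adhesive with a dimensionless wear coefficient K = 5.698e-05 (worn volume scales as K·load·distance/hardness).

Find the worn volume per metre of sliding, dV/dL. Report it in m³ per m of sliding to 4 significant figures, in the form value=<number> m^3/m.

value=1.031e-11 m^3/m

The computation maintains full precision — intermediate values are printed rounded — a single final rounding to 4 significant digits.
Convert: Hardness H = 465.0 HV × 9.807 MPa/HV = 4560 MPa = 4.560e+09 Pa.
In SI base units, W = 824.9 N, H = 4.560e+09 Pa, K = 5.698e-05.
Sliding wear rate dV/dL = K·W/H (no L dependence): 5.698e-05 · 824.9 / 4.560e+09 = 1.031e-11 m³/m.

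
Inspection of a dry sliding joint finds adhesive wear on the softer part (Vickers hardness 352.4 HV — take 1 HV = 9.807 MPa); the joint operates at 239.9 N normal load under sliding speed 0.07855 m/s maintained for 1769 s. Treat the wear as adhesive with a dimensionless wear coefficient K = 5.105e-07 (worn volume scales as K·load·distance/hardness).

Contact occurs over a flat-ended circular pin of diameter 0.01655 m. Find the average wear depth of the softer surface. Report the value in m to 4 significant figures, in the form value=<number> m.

Quoted intermediates are rounded; all working math maintains full float precision. Rounded once at the end: 4 significant digits.
Total distance L = v·t = 0.07855 m/s × 1769 s = 139.0 m.
Hardness H = 352.4 HV × 9.807 MPa/HV = 3456 MPa = 3.456e+09 Pa.
Contact area A = π·d²/4 = π·(0.01655 m)²/4 = 2.151e-04 m².
Expressed in SI base units: W = 239.9 N, H = 3.456e+09 Pa, K = 5.105e-07.
Worn volume V = K·W·L/H = 5.105e-07 · 239.9 · 139.0 / 3.456e+09 = 4.924e-12 m³.
Wear depth h = V/A = 4.924e-12 / 2.151e-04 = 2.289e-08 m.

value=2.289e-08 m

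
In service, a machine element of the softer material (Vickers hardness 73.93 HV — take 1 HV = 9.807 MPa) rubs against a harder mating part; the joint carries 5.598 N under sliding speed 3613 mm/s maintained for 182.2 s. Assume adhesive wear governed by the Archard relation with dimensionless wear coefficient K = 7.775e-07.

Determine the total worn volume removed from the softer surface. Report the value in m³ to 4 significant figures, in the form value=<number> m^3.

value=3.952e-12 m^3

Each operation keeps full precision; the intermediates appear rounded — one last rounding: four significant figures.
Sliding speed v = 3613 mm/s = 3.613 m/s. Sliding distance L = v·t = 3.613 m/s × 182.2 s = 658.3 m.
Hardness H = 73.93 HV × 9.807 MPa/HV = 725.0 MPa = 7.250e+08 Pa.
As SI base values: W = 5.598 N, H = 7.250e+08 Pa, K = 7.775e-07.
Worn volume V = K·W·L/H = 7.775e-07 · 5.598 · 658.3 / 7.250e+08 = 3.952e-12 m³.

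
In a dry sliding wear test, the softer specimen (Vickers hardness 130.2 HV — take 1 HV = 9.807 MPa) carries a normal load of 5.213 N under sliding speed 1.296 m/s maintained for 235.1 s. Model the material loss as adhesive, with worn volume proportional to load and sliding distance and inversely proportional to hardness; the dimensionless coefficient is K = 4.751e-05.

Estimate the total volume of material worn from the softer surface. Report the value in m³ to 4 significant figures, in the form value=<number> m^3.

value=5.910e-11 m^3

Intermediate values appear rounded — every step runs at full float precision — a single final rounding, at four significant digits.
Convert: The distance L = v·t = 1.296 m/s × 235.1 s = 304.7 m.
Convert: Hardness H = 130.2 HV × 9.807 MPa/HV = 1277 MPa = 1.277e+09 Pa.
SI base units throughout: W = 5.213 N, H = 1.277e+09 Pa, K = 4.751e-05.
Archard relation: V = K·W·L/H = 4.751e-05 · 5.213 · 304.7 / 1.277e+09 = 5.910e-11 m³.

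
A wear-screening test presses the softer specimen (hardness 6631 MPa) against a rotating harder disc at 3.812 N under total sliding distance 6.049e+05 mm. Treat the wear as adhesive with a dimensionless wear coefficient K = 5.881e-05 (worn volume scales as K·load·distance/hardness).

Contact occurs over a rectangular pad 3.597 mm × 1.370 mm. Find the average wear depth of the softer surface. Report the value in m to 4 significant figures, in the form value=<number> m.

Shown intermediates are rounded — all working math keeps exact precision — one final rounding, at four significant digits.
Convert: The distance L = 6.049e+05 mm = 604.9 m.
Convert: Hardness H = 6631 MPa = 6.631e+09 Pa.
Convert: Pad sides 3.597 mm × 1.370 mm = 0.003597 m × 0.001370 m. Contact area A = 0.003597 m × 0.001370 m = 4.928e-06 m².
Working in SI base units: W = 3.812 N, H = 6.631e+09 Pa, K = 5.881e-05.
The Archard volume V = K·W·L/H = 5.881e-05 · 3.812 · 604.9 / 6.631e+09 = 2.045e-11 m³.
Average depth h = V/A = 2.045e-11 / 4.928e-06 = 4.150e-06 m.

value=4.150e-06 m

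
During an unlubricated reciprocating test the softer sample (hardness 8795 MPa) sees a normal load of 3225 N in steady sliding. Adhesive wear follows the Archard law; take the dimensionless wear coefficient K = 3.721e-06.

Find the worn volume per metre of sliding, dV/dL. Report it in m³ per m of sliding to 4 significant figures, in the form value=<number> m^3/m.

The intermediates are shown rounded. Every step keeps exact precision — rounded just once to four significant digits.
Hardness H = 8795 MPa = 8.795e+09 Pa.
Restated in SI base units: W = 3225 N, H = 8.795e+09 Pa, K = 3.721e-06.
The wear rate dV/dL = K·W/H: 3.721e-06 · 3225 / 8.795e+09 = 1.364e-12 m³/m.

value=1.364e-12 m^3/m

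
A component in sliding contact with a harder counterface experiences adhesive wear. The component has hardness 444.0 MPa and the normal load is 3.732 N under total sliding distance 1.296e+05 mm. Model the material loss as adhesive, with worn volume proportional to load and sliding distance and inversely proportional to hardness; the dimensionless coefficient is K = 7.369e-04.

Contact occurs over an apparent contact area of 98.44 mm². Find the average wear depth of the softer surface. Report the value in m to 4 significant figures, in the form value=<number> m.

value=8.155e-06 m

Intermediates are shown rounded; all arithmetic maintains full float precision, and rounded once at the end: four significant figures.
Convert: The distance L = 1.296e+05 mm = 129.6 m.
Convert: Hardness H = 444.0 MPa = 4.440e+08 Pa.
Convert: Contact area A = 98.44 mm² = 9.844e-05 m².
Expressed in SI base units: W = 3.732 N, H = 4.440e+08 Pa, K = 7.369e-04.
Wear volume V = K·W·L/H = 7.369e-04 · 3.732 · 129.6 / 4.440e+08 = 8.027e-10 m³.
Wear depth h = V/A = 8.027e-10 / 9.844e-05 = 8.155e-06 m.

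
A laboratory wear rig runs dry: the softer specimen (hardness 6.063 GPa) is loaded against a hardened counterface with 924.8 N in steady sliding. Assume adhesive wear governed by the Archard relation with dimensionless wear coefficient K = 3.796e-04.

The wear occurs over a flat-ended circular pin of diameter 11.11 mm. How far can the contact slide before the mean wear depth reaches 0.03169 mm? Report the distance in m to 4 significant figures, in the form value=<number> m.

The algebra holds exact precision. Quoted intermediates are rounded. Rounded just once to four significant figures.
Hardness H = 6.063 GPa = 6.063e+09 Pa.
Pin diameter d = 11.11 mm = 0.01111 m. Contact area A = π·d²/4 = π·(0.01111 m)²/4 = 9.694e-05 m².
Depth limit h_lim = 0.03169 mm = 3.169e-05 m.
Working in SI base units: W = 924.8 N, H = 6.063e+09 Pa, K = 3.796e-04.
Allowed volume V_lim = h_lim·A = 3.169e-05 · 9.694e-05 = 3.072e-09 m³.
Sliding life L = V_lim·H/(K·W) = 3.072e-09 · 6.063e+09 / (3.796e-04 · 924.8) = 53.06 m.

value=53.06 m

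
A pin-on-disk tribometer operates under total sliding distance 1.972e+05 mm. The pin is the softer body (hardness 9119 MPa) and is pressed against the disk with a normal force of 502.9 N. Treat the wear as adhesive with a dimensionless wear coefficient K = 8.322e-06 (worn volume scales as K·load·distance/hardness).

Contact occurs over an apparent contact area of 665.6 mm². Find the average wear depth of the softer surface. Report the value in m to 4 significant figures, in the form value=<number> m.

Every step maintains full float precision, and intermediate values appear rounded, and a lone final rounding to 4 significant digits.
Convert: Path length L = 1.972e+05 mm = 197.2 m.
Convert: Hardness H = 9119 MPa = 9.119e+09 Pa.
Convert: Contact area A = 665.6 mm² = 6.656e-04 m².
As SI base values: W = 502.9 N, H = 9.119e+09 Pa, K = 8.322e-06.
Apply Archard: V = K·W·L/H = 8.322e-06 · 502.9 · 197.2 / 9.119e+09 = 9.050e-11 m³.
Depth of wear h = V/A = 9.050e-11 / 6.656e-04 = 1.360e-07 m.

value=1.360e-07 m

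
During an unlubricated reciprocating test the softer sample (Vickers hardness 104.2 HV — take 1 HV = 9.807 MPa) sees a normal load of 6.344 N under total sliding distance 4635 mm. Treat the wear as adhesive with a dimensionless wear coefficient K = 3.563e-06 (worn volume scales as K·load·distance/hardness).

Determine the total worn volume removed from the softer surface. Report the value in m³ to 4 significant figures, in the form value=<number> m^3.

Intermediates are printed rounded, and the computation runs at exact precision, and one last rounding to four significant digits.
Total distance L = 4635 mm = 4.635 m.
Hardness H = 104.2 HV × 9.807 MPa/HV = 1022 MPa = 1.022e+09 Pa.
In SI base units: W = 6.344 N, H = 1.022e+09 Pa, K = 3.563e-06.
Volume removed: V = K·W·L/H = 3.563e-06 · 6.344 · 4.635 / 1.022e+09 = 1.025e-13 m³.

value=1.025e-13 m^3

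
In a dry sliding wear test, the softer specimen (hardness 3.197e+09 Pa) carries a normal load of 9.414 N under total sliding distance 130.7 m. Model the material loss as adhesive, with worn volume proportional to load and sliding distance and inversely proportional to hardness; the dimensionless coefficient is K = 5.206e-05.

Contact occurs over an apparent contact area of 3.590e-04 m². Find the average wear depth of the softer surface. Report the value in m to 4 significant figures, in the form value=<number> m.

value=5.581e-08 m

The intermediates are displayed rounded, and every step holds full float precision — one final rounding: 4 significant figures.
In SI base units: W = 9.414 N, H = 3.197e+09 Pa, K = 5.206e-05.
Archard relation: V = K·W·L/H = 5.206e-05 · 9.414 · 130.7 / 3.197e+09 = 2.004e-11 m³.
Mean depth h = V/A = 2.004e-11 / 3.590e-04 = 5.581e-08 m.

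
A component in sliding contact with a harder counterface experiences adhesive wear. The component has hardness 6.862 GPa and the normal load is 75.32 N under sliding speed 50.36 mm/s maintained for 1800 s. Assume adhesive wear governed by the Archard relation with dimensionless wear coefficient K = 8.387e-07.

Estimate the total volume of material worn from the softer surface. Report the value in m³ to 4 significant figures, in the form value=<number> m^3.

The intermediates are displayed rounded — the computation carries full float precision. Rounded just once to four significant figures.
Sliding speed v = 50.36 mm/s = 0.05036 m/s. Sliding distance L = v·t = 0.05036 m/s × 1800 s = 90.65 m.
Hardness H = 6.862 GPa = 6.862e+09 Pa.
Collected in SI base units: W = 75.32 N, H = 6.862e+09 Pa, K = 8.387e-07.
By Archard's law, V = K·W·L/H = 8.387e-07 · 75.32 · 90.65 / 6.862e+09 = 8.345e-13 m³.

value=8.345e-13 m^3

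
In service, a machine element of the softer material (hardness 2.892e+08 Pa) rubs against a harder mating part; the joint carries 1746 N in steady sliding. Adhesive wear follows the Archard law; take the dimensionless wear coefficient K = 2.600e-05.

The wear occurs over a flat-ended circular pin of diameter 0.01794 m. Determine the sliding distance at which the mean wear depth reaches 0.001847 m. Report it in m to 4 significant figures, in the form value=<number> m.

Intermediates are printed rounded, and all arithmetic carries full float precision, and rounded just once, at four significant digits.
Convert: Contact area A = π·d²/4 = π·(0.01794 m)²/4 = 2.528e-04 m².
Working in SI base units: W = 1746 N, H = 2.892e+08 Pa, K = 2.600e-05.
Wearable volume V_lim = h_lim·A = 0.001847 · 2.528e-04 = 4.669e-07 m³.
So the life L = V_lim·H/(K·W) = 4.669e-07 · 2.892e+08 / (2.600e-05 · 1746) = 2974 m.

value=2974 m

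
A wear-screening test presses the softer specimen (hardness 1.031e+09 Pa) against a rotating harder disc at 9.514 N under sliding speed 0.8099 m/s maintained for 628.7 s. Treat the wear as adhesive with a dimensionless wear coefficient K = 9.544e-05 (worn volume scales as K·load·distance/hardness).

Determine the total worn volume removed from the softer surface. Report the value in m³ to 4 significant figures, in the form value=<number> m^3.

value=4.484e-10 m^3

The intermediates appear rounded; all working math carries exact precision — one last rounding to 4 significant figures.
Path length L = v·t = 0.8099 m/s × 628.7 s = 509.2 m.
As SI base values: W = 9.514 N, H = 1.031e+09 Pa, K = 9.544e-05.
By Archard's law, V = K·W·L/H = 9.544e-05 · 9.514 · 509.2 / 1.031e+09 = 4.484e-10 m³.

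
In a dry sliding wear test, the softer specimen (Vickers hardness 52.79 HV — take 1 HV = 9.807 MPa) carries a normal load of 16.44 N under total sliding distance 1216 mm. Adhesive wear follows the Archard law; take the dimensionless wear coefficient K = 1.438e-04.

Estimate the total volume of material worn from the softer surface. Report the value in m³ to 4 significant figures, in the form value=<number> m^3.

value=5.553e-12 m^3

Each operation holds full precision. Printed values are rounded. Rounded once at the end to 4 significant digits.
The distance L = 1216 mm = 1.216 m.
Hardness H = 52.79 HV × 9.807 MPa/HV = 517.7 MPa = 5.177e+08 Pa.
Collected in SI base units: W = 16.44 N, H = 5.177e+08 Pa, K = 1.438e-04.
The Archard volume V = K·W·L/H = 1.438e-04 · 16.44 · 1.216 / 5.177e+08 = 5.553e-12 m³.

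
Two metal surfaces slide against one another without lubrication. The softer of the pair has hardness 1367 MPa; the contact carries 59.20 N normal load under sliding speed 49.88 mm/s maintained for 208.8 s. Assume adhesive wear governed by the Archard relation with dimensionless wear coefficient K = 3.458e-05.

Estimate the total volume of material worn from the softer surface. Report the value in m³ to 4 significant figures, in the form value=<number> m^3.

Intermediate values are printed rounded; all arithmetic carries full float precision. Rounded once at the end: four significant figures.
Convert: Sliding speed v = 49.88 mm/s = 0.04988 m/s. Sliding distance L = v·t = 0.04988 m/s × 208.8 s = 10.41 m.
Convert: Hardness H = 1367 MPa = 1.367e+09 Pa.
Working in SI base units: W = 59.20 N, H = 1.367e+09 Pa, K = 3.458e-05.
Archard volume V = K·W·L/H = 3.458e-05 · 59.20 · 10.41 / 1.367e+09 = 1.560e-11 m³.

value=1.560e-11 m^3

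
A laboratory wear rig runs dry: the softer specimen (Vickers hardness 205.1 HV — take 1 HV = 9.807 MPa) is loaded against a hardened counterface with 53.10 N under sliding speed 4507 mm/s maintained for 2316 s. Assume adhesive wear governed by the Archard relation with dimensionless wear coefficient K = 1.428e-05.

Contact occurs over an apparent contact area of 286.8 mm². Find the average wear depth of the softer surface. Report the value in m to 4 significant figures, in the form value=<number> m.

value=1.372e-05 m

Intermediate values are printed rounded; each operation maintains exact precision — rounded once at the end, at four significant figures.
Sliding speed v = 4507 mm/s = 4.507 m/s. The distance L = v·t = 4.507 m/s × 2316 s = 1.044e+04 m.
Hardness H = 205.1 HV × 9.807 MPa/HV = 2011 MPa = 2.011e+09 Pa.
Contact area A = 286.8 mm² = 2.868e-04 m².
Working in SI base units: W = 53.10 N, H = 2.011e+09 Pa, K = 1.428e-05.
Wear volume V = K·W·L/H = 1.428e-05 · 53.10 · 1.044e+04 / 2.011e+09 = 3.935e-09 m³.
Depth h = V/A = 3.935e-09 / 2.868e-04 = 1.372e-05 m.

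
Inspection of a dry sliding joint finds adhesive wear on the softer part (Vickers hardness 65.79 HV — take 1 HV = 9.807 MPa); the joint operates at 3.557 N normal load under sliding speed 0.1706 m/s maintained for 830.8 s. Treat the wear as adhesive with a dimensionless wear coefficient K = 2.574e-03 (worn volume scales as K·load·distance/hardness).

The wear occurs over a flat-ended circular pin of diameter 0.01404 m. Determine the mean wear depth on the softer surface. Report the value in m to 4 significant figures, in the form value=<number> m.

value=1.299e-05 m

All arithmetic keeps exact precision, and the intermediates are shown rounded. Rounded once at the end to 4 significant figures.
Path length L = v·t = 0.1706 m/s × 830.8 s = 141.7 m.
Hardness H = 65.79 HV × 9.807 MPa/HV = 645.2 MPa = 6.452e+08 Pa.
Contact area A = π·d²/4 = π·(0.01404 m)²/4 = 1.548e-04 m².
As SI base values: W = 3.557 N, H = 6.452e+08 Pa, K = 2.574e-03.
Archard volume V = K·W·L/H = 2.574e-03 · 3.557 · 141.7 / 6.452e+08 = 2.011e-09 m³.
Mean wear depth h = V/A = 2.011e-09 / 1.548e-04 = 1.299e-05 m.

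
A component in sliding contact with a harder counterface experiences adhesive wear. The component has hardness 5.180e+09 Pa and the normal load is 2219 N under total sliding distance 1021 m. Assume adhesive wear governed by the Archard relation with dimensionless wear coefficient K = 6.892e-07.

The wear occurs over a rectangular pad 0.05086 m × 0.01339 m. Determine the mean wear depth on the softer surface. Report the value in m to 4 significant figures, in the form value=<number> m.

value=4.426e-07 m

All arithmetic maintains exact precision — the intermediates are displayed rounded — rounded once at the end, at four significant digits.
Contact area A = 0.05086 m × 0.01339 m = 6.810e-04 m².
Collected in SI base units: W = 2219 N, H = 5.180e+09 Pa, K = 6.892e-07.
Volume removed: V = K·W·L/H = 6.892e-07 · 2219 · 1021 / 5.180e+09 = 3.014e-10 m³.
Depth h = V/A = 3.014e-10 / 6.810e-04 = 4.426e-07 m.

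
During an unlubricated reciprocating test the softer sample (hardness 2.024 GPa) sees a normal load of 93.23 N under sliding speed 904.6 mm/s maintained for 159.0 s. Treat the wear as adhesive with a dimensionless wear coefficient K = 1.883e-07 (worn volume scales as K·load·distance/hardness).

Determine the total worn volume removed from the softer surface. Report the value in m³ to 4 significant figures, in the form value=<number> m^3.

value=1.248e-12 m^3

Intermediate values are shown rounded, and each operation maintains full precision — rounded just once, at 4 significant digits.
Convert: Sliding speed v = 904.6 mm/s = 0.9046 m/s. Distance L = v·t = 0.9046 m/s × 159.0 s = 143.8 m.
Convert: Hardness H = 2.024 GPa = 2.024e+09 Pa.
Expressed in SI base units: W = 93.23 N, H = 2.024e+09 Pa, K = 1.883e-07.
By Archard's law, V = K·W·L/H = 1.883e-07 · 93.23 · 143.8 / 2.024e+09 = 1.248e-12 m³.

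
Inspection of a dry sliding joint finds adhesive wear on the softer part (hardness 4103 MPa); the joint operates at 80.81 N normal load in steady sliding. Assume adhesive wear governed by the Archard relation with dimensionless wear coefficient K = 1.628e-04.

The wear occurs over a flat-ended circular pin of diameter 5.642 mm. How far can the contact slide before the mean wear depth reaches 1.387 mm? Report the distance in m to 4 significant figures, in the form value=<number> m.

value=1.081e+04 m

All arithmetic holds exact precision — intermediates are displayed rounded — a lone final rounding, at 4 significant figures.
Convert: Hardness H = 4103 MPa = 4.103e+09 Pa.
Convert: Pin diameter d = 5.642 mm = 0.005642 m. Contact area A = π·d²/4 = π·(0.005642 m)²/4 = 2.500e-05 m².
Convert: Depth limit h_lim = 1.387 mm = 0.001387 m.
Restated in SI base units: W = 80.81 N, H = 4.103e+09 Pa, K = 1.628e-04.
Allowed volume V_lim = h_lim·A = 0.001387 · 2.500e-05 = 3.468e-08 m³.
So the life L = V_lim·H/(K·W) = 3.468e-08 · 4.103e+09 / (1.628e-04 · 80.81) = 1.081e+04 m.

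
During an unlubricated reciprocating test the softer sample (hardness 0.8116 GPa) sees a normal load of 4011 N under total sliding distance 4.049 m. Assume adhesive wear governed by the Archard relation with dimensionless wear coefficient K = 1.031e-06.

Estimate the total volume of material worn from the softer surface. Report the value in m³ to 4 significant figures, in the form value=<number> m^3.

The intermediates appear rounded — all working math holds full float precision — rounded once at the end, at four significant figures.
Convert: Hardness H = 0.8116 GPa = 8.116e+08 Pa.
Expressed in SI base units: W = 4011 N, H = 8.116e+08 Pa, K = 1.031e-06.
Volume removed: V = K·W·L/H = 1.031e-06 · 4011 · 4.049 / 8.116e+08 = 2.063e-11 m³.

value=2.063e-11 m^3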